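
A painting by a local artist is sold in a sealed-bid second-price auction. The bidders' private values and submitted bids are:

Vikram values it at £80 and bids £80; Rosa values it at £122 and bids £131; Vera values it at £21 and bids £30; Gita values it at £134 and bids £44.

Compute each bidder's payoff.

Bids in descending order: Rosa £131, then Vikram £80, then Gita £44, then Vera £30.
Rosa has the top bid and wins; the price is the second-highest bid, £80.
Rosa's payoff = £122 − £80 = £42. All other bidders lose, so their payoff is 0.

Payoffs: Vikram £0, Rosa £42, Vera £0, Gita £0.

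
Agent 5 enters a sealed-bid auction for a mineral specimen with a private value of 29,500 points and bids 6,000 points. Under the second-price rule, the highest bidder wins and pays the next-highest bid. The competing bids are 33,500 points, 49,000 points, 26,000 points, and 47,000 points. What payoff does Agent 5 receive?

Highest competing bid: 49,000 points.
Agent 5's bid 6,000 points is not the highest, so Agent 5 loses, pays nothing, and earns zero payoff.

The bidder's payoff: 0 points.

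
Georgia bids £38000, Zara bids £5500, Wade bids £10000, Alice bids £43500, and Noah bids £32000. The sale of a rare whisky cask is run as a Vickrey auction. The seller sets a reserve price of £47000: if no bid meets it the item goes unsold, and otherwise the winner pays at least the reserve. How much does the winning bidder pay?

unsold

Sorted high to low: Alice £43500; Georgia £38000; Noah £32000; Wade £10000; Zara £5500.
The top bid £43500 is below the reserve £47000, so the item goes unsold and nothing is paid.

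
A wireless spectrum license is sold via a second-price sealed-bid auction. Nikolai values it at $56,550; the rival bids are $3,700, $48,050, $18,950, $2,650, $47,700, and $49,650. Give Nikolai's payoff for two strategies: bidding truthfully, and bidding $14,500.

The highest competing bid is $49,650.
Bidding truthfully at $56,550: Nikolai has the top bid, wins, and pays the second-highest bid $49,650. Payoff = $56,550 − $49,650 = $6,900.
Bidding $14,500: the top bid is $49,650 (a rival), so Nikolai loses. Payoff = $0.
This is the dominant-strategy logic: truthful bidding weakly beats any alternative.

(a) $6,900  (b) $0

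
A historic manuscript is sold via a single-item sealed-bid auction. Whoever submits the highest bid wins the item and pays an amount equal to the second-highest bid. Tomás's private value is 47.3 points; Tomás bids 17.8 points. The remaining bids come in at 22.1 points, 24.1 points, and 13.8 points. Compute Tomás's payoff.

Highest competing bid: 24.1 points.
Tomás's bid 17.8 points is not the highest, so Tomás loses, pays nothing, and earns zero payoff.

0.0 points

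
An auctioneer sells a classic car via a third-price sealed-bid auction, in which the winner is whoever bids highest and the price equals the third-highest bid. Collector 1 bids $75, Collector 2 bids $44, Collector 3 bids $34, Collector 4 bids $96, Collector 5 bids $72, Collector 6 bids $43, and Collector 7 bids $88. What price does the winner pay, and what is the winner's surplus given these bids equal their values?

Ranking the bids: Collector 4 $96; Collector 7 $88; Collector 1 $75; Collector 5 $72; Collector 2 $44; Collector 6 $43; Collector 3 $34.
Collector 4 is the highest bidder, so Collector 4 wins.
Under the third-price rule, the price is the third-highest bid: $75.
Surplus = $96 − $75 = $21.

Price $75; surplus $21.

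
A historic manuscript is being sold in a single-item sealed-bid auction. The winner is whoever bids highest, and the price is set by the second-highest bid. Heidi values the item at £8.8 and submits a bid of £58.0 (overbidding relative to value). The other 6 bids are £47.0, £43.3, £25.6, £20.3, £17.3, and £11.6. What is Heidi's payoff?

Highest competing bid: £47.0.
Heidi's bid £58.0 is the highest overall, so Heidi wins and pays the second-highest bid, £47.0.
Payoff = value − price = £8.8 − £47.0 = -£38.2.

Heidi's payoff: -£38.2.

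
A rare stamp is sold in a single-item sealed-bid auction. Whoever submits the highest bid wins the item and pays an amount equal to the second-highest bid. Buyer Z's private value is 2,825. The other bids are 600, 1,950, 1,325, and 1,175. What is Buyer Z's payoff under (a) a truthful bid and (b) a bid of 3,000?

Truthful: 875; alternative: 875.

The highest competing bid is 1,950.
Bidding truthfully at 2,825: Buyer Z has the top bid, wins, and pays the second-highest bid 1,950. Payoff = 2,825 − 1,950 = 875.
Bidding 3,000: Buyer Z has the top bid, wins, and pays the second-highest bid 1,950. Payoff = 2,825 − 1,950 = 875.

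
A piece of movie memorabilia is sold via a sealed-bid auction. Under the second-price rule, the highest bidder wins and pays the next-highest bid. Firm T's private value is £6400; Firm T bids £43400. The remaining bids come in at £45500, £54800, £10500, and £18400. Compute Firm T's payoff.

Highest competing bid: £54800.
Firm T's bid £43400 is not the highest, so Firm T loses, pays nothing, and earns zero payoff.

Firm T's payoff: £0.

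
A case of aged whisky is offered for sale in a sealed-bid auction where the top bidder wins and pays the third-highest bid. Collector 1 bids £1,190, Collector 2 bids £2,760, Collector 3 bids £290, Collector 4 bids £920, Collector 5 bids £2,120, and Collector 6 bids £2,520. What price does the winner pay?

The winner pays £2,120.

Sorted high to low: Collector 2 £2,760 > Collector 6 £2,520 > Collector 5 £2,120 > Collector 1 £1,190 > Collector 4 £920 > Collector 3 £290.
Collector 2 is the highest bidder, so Collector 2 wins.
Under the third-price rule, the price is the third-highest bid: £2,120.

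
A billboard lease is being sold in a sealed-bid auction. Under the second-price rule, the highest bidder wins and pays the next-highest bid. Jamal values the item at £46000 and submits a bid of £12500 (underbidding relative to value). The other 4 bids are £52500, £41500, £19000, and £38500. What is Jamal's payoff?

Jamal's payoff: £0.

Highest competing bid: £52500.
Jamal's bid £12500 is not the highest, so Jamal loses, pays nothing, and earns zero payoff.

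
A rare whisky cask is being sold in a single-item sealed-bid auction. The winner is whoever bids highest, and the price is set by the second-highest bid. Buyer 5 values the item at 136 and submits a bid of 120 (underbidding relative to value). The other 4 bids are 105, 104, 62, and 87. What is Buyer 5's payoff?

31

Highest competing bid: 105.
Buyer 5's bid 120 is the highest overall, so Buyer 5 wins and pays the second-highest bid, 105.
Payoff = value − price = 136 − 105 = 31.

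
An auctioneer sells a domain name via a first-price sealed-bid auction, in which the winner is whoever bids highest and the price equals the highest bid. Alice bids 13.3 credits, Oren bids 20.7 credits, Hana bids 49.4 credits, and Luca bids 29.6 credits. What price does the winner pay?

Sorted high to low: Hana 49.4 credits > Luca 29.6 credits > Oren 20.7 credits > Alice 13.3 credits.
Hana is the highest bidder, so Hana wins.
Under the first-price rule, the price is the highest bid: 49.4 credits.

Price paid: 49.4 credits.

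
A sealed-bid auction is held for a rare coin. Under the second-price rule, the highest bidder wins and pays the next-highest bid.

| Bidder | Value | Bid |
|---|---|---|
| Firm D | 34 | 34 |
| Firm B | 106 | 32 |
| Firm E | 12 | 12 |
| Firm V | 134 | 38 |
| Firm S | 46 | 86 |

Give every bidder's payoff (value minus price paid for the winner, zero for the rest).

Ordered from highest: Firm S 86; Firm V 38; Firm D 34; Firm B 32; Firm E 12.
Firm S has the top bid and wins; the price is the second-highest bid, 38.
Firm S's payoff = 46 − 38 = 8. All other bidders lose, so their payoff is 0.

Payoffs: Firm D 0, Firm B 0, Firm E 0, Firm V 0, Firm S 8.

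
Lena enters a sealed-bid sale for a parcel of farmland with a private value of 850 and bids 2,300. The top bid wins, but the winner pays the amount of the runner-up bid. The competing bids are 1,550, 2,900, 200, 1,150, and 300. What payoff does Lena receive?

Highest competing bid: 2,900.
Lena's bid 2,300 is not the highest, so Lena loses, pays nothing, and earns zero payoff.

0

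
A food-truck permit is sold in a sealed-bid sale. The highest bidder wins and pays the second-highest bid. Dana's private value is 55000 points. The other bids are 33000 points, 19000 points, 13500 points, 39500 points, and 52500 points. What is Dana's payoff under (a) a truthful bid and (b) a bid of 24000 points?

The highest competing bid is 52500 points.
Bidding truthfully at 55000 points: Dana has the top bid, wins, and pays the second-highest bid 52500 points. Payoff = 55000 points − 52500 points = 2500 points.
Bidding 24000 points: the top bid is 52500 points (a rival), so Dana loses. Payoff = 0 points.
Deviating from a truthful bid can only lose payoff in a second-price auction — never gain.

Truthful: 2500 points; alternative: 0 points.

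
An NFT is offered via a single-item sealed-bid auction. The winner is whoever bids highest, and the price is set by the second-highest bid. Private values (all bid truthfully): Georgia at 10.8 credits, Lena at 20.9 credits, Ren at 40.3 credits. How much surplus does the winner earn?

Surplus = 19.4 credits.

Ordered from highest: Ren 40.3 credits, then Lena 20.9 credits, then Georgia 10.8 credits.
Ren wins with the top bid and pays the second-highest, 20.9 credits.
Surplus = 40.3 credits − 20.9 credits = 19.4 credits.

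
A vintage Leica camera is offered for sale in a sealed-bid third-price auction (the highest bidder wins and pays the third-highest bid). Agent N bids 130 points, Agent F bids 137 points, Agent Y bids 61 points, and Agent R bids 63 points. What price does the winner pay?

The winner pays 63 points.

Bids in descending order: Agent F 137 points > Agent N 130 points > Agent R 63 points > Agent Y 61 points.
Agent F is the highest bidder, so Agent F wins.
Under the third-price rule, the price is the third-highest bid: 63 points.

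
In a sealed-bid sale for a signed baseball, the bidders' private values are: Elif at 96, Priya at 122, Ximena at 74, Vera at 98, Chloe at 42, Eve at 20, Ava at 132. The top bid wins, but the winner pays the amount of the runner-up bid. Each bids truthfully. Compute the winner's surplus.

Ranking the bids: Ava 132 > Priya 122 > Vera 98 > Elif 96 > Ximena 74 > Chloe 42 > Eve 20.
Ava wins with the top bid and pays the second-highest, 122.
Surplus = 132 − 122 = 10.

Winner's surplus: 10.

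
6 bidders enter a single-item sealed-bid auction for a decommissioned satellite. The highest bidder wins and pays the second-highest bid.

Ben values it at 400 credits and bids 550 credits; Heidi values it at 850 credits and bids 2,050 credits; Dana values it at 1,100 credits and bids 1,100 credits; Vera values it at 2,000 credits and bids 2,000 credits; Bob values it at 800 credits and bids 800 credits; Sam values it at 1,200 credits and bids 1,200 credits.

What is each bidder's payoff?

Payoffs: Ben 0 credits, Heidi -1,150 credits, Dana 0 credits, Vera 0 credits, Bob 0 credits, Sam 0 credits.

Bids in descending order: Heidi 2,050 credits; Vera 2,000 credits; Sam 1,200 credits; Dana 1,100 credits; Bob 800 credits; Ben 550 credits.
Heidi has the top bid and wins; the price is the second-highest bid, 2,000 credits.
Heidi's payoff = 850 credits − 2,000 credits = -1,150 credits. All other bidders lose, so their payoff is 0.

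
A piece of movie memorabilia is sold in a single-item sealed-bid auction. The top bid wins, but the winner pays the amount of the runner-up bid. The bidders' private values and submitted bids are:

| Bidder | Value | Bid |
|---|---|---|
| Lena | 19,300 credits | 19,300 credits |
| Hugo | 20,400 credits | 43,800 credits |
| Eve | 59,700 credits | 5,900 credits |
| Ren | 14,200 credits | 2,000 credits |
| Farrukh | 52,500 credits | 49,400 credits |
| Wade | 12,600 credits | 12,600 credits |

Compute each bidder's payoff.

Lena 0 credits, Hugo 0 credits, Eve 0 credits, Ren 0 credits, Farrukh 8,700 credits, Wade 0 credits.

Sorted high to low: Farrukh 49,400 credits, then Hugo 43,800 credits, then Lena 19,300 credits, then Wade 12,600 credits, then Eve 5,900 credits, then Ren 2,000 credits.
Farrukh has the top bid and wins; the price is the second-highest bid, 43,800 credits.
Farrukh's payoff = 52,500 credits − 43,800 credits = 8,700 credits. All other bidders lose, so their payoff is 0.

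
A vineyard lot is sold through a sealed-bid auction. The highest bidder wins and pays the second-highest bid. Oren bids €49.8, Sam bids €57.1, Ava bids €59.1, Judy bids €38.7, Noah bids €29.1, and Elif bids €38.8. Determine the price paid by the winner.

Ordered from highest: Ava €59.1 > Sam €57.1 > Oren €49.8 > Elif €38.8 > Judy €38.7 > Noah €29.1.
Ava has the highest bid, so Ava wins.
The second-highest bid is €57.1, so that is what Ava pays.

Price paid: €57.1.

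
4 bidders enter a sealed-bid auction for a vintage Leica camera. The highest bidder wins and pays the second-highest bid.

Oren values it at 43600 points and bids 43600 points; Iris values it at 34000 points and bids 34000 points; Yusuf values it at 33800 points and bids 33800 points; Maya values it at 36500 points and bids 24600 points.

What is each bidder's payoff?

Oren 9600 points, Iris 0 points, Yusuf 0 points, Maya 0 points.

Sorted high to low: Oren 43600 points, then Iris 34000 points, then Yusuf 33800 points, then Maya 24600 points.
Oren has the top bid and wins; the price is the second-highest bid, 34000 points.
Oren's payoff = 43600 points − 34000 points = 9600 points. All other bidders lose, so their payoff is 0.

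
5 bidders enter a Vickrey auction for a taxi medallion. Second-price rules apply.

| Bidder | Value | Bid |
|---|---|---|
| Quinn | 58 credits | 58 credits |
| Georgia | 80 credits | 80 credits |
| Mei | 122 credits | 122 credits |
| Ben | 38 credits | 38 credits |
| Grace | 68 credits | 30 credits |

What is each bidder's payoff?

Payoffs: Quinn 0 credits, Georgia 0 credits, Mei 42 credits, Ben 0 credits, Grace 0 credits.

Ranking the bids: Mei 122 credits > Georgia 80 credits > Quinn 58 credits > Ben 38 credits > Grace 30 credits.
Mei has the top bid and wins; the price is the second-highest bid, 80 credits.
Mei's payoff = 122 credits − 80 credits = 42 credits. All other bidders lose, so their payoff is 0.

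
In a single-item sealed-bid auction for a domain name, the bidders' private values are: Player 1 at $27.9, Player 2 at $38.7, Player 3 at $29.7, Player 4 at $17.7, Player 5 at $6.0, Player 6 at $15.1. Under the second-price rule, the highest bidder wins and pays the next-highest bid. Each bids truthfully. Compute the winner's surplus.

Bids in descending order: Player 2 $38.7; Player 3 $29.7; Player 1 $27.9; Player 4 $17.7; Player 6 $15.1; Player 5 $6.0.
Player 2 wins with the top bid and pays the second-highest, $29.7.
Surplus = $38.7 − $29.7 = $9.0.

$9.0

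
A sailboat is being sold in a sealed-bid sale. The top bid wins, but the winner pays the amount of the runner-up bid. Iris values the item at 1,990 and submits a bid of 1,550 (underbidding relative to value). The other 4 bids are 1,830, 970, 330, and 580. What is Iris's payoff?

Iris's payoff: 0.

Highest competing bid: 1,830.
Iris's bid 1,550 is not the highest, so Iris loses, pays nothing, and earns zero payoff.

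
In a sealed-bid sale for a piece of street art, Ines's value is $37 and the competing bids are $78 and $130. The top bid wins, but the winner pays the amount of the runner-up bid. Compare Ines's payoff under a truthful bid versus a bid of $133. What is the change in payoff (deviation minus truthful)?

Payoff change: -$93.

The highest competing bid is $130.
Bidding truthfully at $37: the top bid is $130 (a rival), so Ines loses. Payoff = $0.
Bidding $133: Ines has the top bid, wins, and pays the second-highest bid $130. Payoff = $37 − $130 = -$93.
Change = -$93 − $0 = -$93.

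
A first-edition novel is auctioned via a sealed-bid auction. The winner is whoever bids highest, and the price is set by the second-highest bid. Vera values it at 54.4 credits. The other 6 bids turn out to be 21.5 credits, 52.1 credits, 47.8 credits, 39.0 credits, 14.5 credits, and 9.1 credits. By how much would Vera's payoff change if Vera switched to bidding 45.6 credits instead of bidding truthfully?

Change in payoff: -2.3 credits.

The highest competing bid is 52.1 credits.
Bidding truthfully at 54.4 credits: Vera has the top bid, wins, and pays the second-highest bid 52.1 credits. Payoff = 54.4 credits − 52.1 credits = 2.3 credits.
Bidding 45.6 credits: the top bid is 52.1 credits (a rival), so Vera loses. Payoff = 0.0 credits.
Change = 0.0 credits − 2.3 credits = -2.3 credits.
Deviating from a truthful bid can only lose payoff in a second-price auction — never gain.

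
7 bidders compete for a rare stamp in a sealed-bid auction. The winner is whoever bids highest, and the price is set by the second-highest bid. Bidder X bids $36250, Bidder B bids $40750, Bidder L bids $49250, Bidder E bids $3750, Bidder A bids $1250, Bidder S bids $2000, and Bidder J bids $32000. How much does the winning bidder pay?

Price paid: $40750.

Ordered from highest: Bidder L $49250; Bidder B $40750; Bidder X $36250; Bidder J $32000; Bidder E $3750; Bidder S $2000; Bidder A $1250.
Bidder L has the highest bid, so Bidder L wins.
The second-highest bid is $40750, so that is what Bidder L pays.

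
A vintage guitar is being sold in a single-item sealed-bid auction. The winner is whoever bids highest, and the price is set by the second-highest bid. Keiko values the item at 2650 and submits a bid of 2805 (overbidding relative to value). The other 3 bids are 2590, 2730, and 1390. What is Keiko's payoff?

Keiko's payoff: -80.

Highest competing bid: 2730.
Keiko's bid 2805 is the highest overall, so Keiko wins and pays the second-highest bid, 2730.
Payoff = value − price = 2650 − 2730 = -80.
Overbidding won the item at a price above value — truthful bidding would have avoided this loss.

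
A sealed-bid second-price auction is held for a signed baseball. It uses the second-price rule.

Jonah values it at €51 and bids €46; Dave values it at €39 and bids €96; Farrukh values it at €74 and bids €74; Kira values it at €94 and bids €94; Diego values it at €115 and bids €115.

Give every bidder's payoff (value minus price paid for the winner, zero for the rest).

Ranking the bids: Diego €115; Dave €96; Kira €94; Farrukh €74; Jonah €46.
Diego has the top bid and wins; the price is the second-highest bid, €96.
Diego's payoff = €115 − €96 = €19. All other bidders lose, so their payoff is 0.

Payoffs: Jonah €0, Dave €0, Farrukh €0, Kira €0, Diego €19.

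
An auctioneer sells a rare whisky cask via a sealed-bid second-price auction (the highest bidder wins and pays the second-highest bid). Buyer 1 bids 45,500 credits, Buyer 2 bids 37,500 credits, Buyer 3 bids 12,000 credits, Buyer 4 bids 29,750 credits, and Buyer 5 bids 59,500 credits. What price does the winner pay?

Price paid: 45,500 credits.

Sorted high to low: Buyer 5 59,500 credits > Buyer 1 45,500 credits > Buyer 2 37,500 credits > Buyer 4 29,750 credits > Buyer 3 12,000 credits.
Buyer 5 is the highest bidder, so Buyer 5 wins.
Under the second-price rule, the price is the second-highest bid: 45,500 credits.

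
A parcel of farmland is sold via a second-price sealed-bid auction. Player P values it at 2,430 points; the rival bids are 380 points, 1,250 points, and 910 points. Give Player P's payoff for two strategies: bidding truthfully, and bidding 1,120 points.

(a) 1,180 points  (b) 0 points

The highest competing bid is 1,250 points.
Bidding truthfully at 2,430 points: Player P has the top bid, wins, and pays the second-highest bid 1,250 points. Payoff = 2,430 points − 1,250 points = 1,180 points.
Bidding 1,120 points: the top bid is 1,250 points (a rival), so Player P loses. Payoff = 0 points.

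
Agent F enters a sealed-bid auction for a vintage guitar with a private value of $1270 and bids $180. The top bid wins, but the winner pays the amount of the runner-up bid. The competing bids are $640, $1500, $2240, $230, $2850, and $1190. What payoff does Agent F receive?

Highest competing bid: $2850.
Agent F's bid $180 is not the highest, so Agent F loses, pays nothing, and earns zero payoff.

Agent F's payoff: $0.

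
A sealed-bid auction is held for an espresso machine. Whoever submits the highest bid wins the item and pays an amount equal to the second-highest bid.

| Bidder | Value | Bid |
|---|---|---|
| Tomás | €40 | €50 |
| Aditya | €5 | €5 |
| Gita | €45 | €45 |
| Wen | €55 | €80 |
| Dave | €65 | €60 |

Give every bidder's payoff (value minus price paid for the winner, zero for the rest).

Ordered from highest: Wen €80; Dave €60; Tomás €50; Gita €45; Aditya €5.
Wen has the top bid and wins; the price is the second-highest bid, €60.
Wen's payoff = €55 − €60 = -€5. All other bidders lose, so their payoff is 0.

Tomás €0, Aditya €0, Gita €0, Wen -€5, Dave €0.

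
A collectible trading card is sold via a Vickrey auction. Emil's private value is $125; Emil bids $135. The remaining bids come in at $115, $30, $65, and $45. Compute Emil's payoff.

Highest competing bid: $115.
Emil's bid $135 is the highest overall, so Emil wins and pays the second-highest bid, $115.
Payoff = value − price = $125 − $115 = $10.

Emil's payoff: $10.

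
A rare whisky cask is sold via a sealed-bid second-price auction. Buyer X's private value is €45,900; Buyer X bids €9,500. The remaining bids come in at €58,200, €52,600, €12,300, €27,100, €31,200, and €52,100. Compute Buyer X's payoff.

€0

Highest competing bid: €58,200.
Buyer X's bid €9,500 is not the highest, so Buyer X loses, pays nothing, and earns zero payoff.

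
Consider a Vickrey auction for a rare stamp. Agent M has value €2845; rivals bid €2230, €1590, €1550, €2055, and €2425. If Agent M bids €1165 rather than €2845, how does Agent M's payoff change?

The highest competing bid is €2425.
Bidding truthfully at €2845: Agent M has the top bid, wins, and pays the second-highest bid €2425. Payoff = €2845 − €2425 = €420.
Bidding €1165: the top bid is €2425 (a rival), so Agent M loses. Payoff = €0.
Change = €0 − €420 = -€420.
Deviating from a truthful bid can only lose payoff in a second-price auction — never gain.

Change in payoff: -€420.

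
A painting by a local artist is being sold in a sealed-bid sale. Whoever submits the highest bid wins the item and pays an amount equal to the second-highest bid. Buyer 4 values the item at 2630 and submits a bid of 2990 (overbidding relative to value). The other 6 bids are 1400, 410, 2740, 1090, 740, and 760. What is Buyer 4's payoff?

Highest competing bid: 2740.
Buyer 4's bid 2990 is the highest overall, so Buyer 4 wins and pays the second-highest bid, 2740.
Payoff = value − price = 2630 − 2740 = -110.

-110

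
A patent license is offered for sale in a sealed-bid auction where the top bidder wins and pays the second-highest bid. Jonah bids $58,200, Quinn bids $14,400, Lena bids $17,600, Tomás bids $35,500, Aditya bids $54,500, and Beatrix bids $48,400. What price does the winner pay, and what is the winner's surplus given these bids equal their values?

Price $54,500; surplus $3,700.

Bids in descending order: Jonah $58,200; Aditya $54,500; Beatrix $48,400; Tomás $35,500; Lena $17,600; Quinn $14,400.
Jonah is the highest bidder, so Jonah wins.
Under the second-price rule, the price is the second-highest bid: $54,500.
Surplus = $58,200 − $54,500 = $3,700.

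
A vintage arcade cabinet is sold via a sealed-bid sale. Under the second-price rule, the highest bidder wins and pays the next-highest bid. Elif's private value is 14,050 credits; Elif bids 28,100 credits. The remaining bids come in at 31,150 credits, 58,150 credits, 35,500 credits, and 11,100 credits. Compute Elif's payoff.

Highest competing bid: 58,150 credits.
Elif's bid 28,100 credits is not the highest, so Elif loses, pays nothing, and earns zero payoff.

Payoff = 0 credits.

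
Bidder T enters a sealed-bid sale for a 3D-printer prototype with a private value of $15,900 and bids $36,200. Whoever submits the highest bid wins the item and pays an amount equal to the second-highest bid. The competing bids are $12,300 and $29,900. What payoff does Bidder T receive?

Highest competing bid: $29,900.
Bidder T's bid $36,200 is the highest overall, so Bidder T wins and pays the second-highest bid, $29,900.
Payoff = value − price = $15,900 − $29,900 = -$14,000.

Bidder T's payoff: -$14,000.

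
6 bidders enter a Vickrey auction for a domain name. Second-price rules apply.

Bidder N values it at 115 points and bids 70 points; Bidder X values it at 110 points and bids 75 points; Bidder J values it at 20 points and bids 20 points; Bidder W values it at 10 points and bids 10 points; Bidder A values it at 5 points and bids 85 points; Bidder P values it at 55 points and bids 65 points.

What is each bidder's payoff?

Payoffs: Bidder N 0 points, Bidder X 0 points, Bidder J 0 points, Bidder W 0 points, Bidder A -70 points, Bidder P 0 points.

Bids in descending order: Bidder A 85 points; Bidder X 75 points; Bidder N 70 points; Bidder P 65 points; Bidder J 20 points; Bidder W 10 points.
Bidder A has the top bid and wins; the price is the second-highest bid, 75 points.
Bidder A's payoff = 5 points − 75 points = -70 points. All other bidders lose, so their payoff is 0.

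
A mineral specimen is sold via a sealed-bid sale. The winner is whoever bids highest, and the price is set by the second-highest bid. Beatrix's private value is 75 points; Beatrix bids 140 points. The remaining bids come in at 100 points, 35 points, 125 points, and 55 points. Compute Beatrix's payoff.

Highest competing bid: 125 points.
Beatrix's bid 140 points is the highest overall, so Beatrix wins and pays the second-highest bid, 125 points.
Payoff = value − price = 75 points − 125 points = -50 points.
Overbidding won the item at a price above value — truthful bidding would have avoided this loss.

Beatrix's payoff: -50 points.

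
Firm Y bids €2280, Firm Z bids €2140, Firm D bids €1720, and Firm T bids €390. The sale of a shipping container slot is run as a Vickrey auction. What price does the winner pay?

Ranking the bids: Firm Y €2280, then Firm Z €2140, then Firm D €1720, then Firm T €390.
Firm Y has the highest bid, so Firm Y wins.
The second-highest bid is €2140, so that is what Firm Y pays.

Price paid: €2140.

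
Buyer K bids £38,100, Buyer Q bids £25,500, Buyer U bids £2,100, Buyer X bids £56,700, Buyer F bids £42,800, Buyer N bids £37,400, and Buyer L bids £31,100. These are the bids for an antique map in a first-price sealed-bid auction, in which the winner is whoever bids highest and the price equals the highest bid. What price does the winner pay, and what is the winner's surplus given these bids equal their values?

Price £56,700; surplus £0.

Ranking the bids: Buyer X £56,700; Buyer F £42,800; Buyer K £38,100; Buyer N £37,400; Buyer L £31,100; Buyer Q £25,500; Buyer U £2,100.
Buyer X is the highest bidder, so Buyer X wins.
Under the first-price rule, the price is the highest bid: £56,700.
Surplus = £56,700 − £56,700 = £0.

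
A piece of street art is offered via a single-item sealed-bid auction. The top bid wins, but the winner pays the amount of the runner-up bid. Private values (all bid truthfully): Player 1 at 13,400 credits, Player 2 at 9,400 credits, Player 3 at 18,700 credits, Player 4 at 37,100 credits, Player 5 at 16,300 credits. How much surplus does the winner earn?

18,400 credits

Bids in descending order: Player 4 37,100 credits, then Player 3 18,700 credits, then Player 5 16,300 credits, then Player 1 13,400 credits, then Player 2 9,400 credits.
Player 4 wins with the top bid and pays the second-highest, 18,700 credits.
Surplus = 37,100 credits − 18,700 credits = 18,400 credits.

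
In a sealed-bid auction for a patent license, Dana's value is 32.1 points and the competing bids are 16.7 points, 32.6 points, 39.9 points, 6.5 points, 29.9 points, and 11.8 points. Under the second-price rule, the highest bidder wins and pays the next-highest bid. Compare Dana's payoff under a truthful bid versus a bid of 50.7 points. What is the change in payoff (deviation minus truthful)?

-7.8 points

The highest competing bid is 39.9 points.
Bidding truthfully at 32.1 points: the top bid is 39.9 points (a rival), so Dana loses. Payoff = 0.0 points.
Bidding 50.7 points: Dana has the top bid, wins, and pays the second-highest bid 39.9 points. Payoff = 32.1 points − 39.9 points = -7.8 points.
Change = -7.8 points − 0.0 points = -7.8 points.
Deviating from a truthful bid can only lose payoff in a second-price auction — never gain.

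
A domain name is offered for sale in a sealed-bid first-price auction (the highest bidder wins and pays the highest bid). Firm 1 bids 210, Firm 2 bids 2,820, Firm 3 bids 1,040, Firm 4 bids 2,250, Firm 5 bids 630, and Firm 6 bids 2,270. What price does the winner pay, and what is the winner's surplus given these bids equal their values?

The winner pays 2,820 for a surplus of 0.

Bids in descending order: Firm 2 2,820 > Firm 6 2,270 > Firm 4 2,250 > Firm 3 1,040 > Firm 5 630 > Firm 1 210.
Firm 2 is the highest bidder, so Firm 2 wins.
Under the first-price rule, the price is the highest bid: 2,820.
Surplus = 2,820 − 2,820 = 0.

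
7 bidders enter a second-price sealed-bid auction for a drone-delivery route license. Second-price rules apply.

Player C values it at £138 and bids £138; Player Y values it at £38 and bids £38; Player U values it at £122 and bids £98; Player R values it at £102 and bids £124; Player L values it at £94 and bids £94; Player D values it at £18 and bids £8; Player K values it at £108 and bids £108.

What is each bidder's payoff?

Sorted high to low: Player C £138 > Player R £124 > Player K £108 > Player U £98 > Player L £94 > Player Y £38 > Player D £8.
Player C has the top bid and wins; the price is the second-highest bid, £124.
Player C's payoff = £138 − £124 = £14. All other bidders lose, so their payoff is 0.

Payoffs: Player C £14, Player Y £0, Player U £0, Player R £0, Player L £0, Player D £0, Player K £0.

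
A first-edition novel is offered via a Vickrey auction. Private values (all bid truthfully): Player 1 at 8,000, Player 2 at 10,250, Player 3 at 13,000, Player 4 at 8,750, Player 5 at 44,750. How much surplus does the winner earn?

Sorted high to low: Player 5 44,750, then Player 3 13,000, then Player 2 10,250, then Player 4 8,750, then Player 1 8,000.
Player 5 wins with the top bid and pays the second-highest, 13,000.
Surplus = 44,750 − 13,000 = 31,750.

31,750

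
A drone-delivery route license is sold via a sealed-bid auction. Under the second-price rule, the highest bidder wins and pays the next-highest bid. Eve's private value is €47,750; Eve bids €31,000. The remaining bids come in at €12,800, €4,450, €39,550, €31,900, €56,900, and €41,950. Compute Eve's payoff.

€0

Highest competing bid: €56,900.
Eve's bid €31,000 is not the highest, so Eve loses, pays nothing, and earns zero payoff.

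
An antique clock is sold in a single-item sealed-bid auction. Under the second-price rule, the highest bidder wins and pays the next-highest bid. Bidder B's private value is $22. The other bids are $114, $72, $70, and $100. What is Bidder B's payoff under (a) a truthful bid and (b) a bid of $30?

The highest competing bid is $114.
Bidding truthfully at $22: the top bid is $114 (a rival), so Bidder B loses. Payoff = $0.
Bidding $30: the top bid is $114 (a rival), so Bidder B loses. Payoff = $0.
The bid only affects whether you win, not the price — here both bids land on the same side of the top rival bid, so the deviation is payoff-neutral.

(a) $0  (b) $0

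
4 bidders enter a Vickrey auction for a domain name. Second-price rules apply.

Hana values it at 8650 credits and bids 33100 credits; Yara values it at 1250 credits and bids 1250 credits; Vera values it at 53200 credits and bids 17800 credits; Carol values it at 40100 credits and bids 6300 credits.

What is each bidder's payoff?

Ordered from highest: Hana 33100 credits > Vera 17800 credits > Carol 6300 credits > Yara 1250 credits.
Hana has the top bid and wins; the price is the second-highest bid, 17800 credits.
Hana's payoff = 8650 credits − 17800 credits = -9150 credits. All other bidders lose, so their payoff is 0.

Hana -9150 credits, Yara 0 credits, Vera 0 credits, Carol 0 credits.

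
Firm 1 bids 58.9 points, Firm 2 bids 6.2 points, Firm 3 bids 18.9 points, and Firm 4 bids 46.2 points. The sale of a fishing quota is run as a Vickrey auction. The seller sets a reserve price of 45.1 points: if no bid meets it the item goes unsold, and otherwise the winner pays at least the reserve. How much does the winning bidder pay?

Bids in descending order: Firm 1 58.9 points > Firm 4 46.2 points > Firm 3 18.9 points > Firm 2 6.2 points.
Firm 1 has the highest bid, so Firm 1 wins.
The second-highest bid is 46.2 points, which exceeds the reserve, so that sets the price.

46.2 points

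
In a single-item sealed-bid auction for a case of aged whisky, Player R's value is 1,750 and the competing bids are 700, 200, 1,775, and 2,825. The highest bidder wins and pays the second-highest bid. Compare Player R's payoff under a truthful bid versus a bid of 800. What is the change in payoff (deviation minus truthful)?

Payoff change: 0.

The highest competing bid is 2,825.
Bidding truthfully at 1,750: the top bid is 2,825 (a rival), so Player R loses. Payoff = 0.
Bidding 800: the top bid is 2,825 (a rival), so Player R loses. Payoff = 0.
Change = 0 − 0 = 0.
The bid only affects whether you win, not the price — here both bids land on the same side of the top rival bid, so the deviation is payoff-neutral.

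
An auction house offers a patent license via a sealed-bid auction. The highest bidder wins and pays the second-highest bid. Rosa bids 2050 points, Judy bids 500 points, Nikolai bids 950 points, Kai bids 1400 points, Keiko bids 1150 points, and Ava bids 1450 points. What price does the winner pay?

Sorted high to low: Rosa 2050 points > Ava 1450 points > Kai 1400 points > Keiko 1150 points > Nikolai 950 points > Judy 500 points.
Rosa has the highest bid, so Rosa wins.
The second-highest bid is 1450 points, so that is what Rosa pays.

1450 points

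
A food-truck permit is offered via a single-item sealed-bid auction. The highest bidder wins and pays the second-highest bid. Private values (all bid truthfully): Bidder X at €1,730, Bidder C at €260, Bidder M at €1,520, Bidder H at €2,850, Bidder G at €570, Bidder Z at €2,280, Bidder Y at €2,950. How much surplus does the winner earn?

€100

Sorted high to low: Bidder Y €2,950 > Bidder H €2,850 > Bidder Z €2,280 > Bidder X €1,730 > Bidder M €1,520 > Bidder G €570 > Bidder C €260.
Bidder Y wins with the top bid and pays the second-highest, €2,850.
Surplus = €2,950 − €2,850 = €100.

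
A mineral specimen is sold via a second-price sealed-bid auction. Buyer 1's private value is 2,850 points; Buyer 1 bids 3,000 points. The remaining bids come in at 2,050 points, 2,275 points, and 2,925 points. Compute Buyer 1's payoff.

-75 points

Highest competing bid: 2,925 points.
Buyer 1's bid 3,000 points is the highest overall, so Buyer 1 wins and pays the second-highest bid, 2,925 points.
Payoff = value − price = 2,850 points − 2,925 points = -75 points.
Overbidding won the item at a price above value — truthful bidding would have avoided this loss.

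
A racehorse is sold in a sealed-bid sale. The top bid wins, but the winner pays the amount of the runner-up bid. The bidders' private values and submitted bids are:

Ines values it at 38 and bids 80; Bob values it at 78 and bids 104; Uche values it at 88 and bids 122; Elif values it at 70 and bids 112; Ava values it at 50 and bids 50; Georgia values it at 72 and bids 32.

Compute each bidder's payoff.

Payoffs: Ines 0, Bob 0, Uche -24, Elif 0, Ava 0, Georgia 0.

Ordered from highest: Uche 122 > Elif 112 > Bob 104 > Ines 80 > Ava 50 > Georgia 32.
Uche has the top bid and wins; the price is the second-highest bid, 112.
Uche's payoff = 88 − 112 = -24. All other bidders lose, so their payoff is 0.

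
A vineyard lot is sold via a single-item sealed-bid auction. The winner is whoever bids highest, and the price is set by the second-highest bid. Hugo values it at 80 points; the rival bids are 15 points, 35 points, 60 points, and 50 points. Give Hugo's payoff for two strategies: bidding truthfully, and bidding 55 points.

(a) 20 points  (b) 0 points

The highest competing bid is 60 points.
Bidding truthfully at 80 points: Hugo has the top bid, wins, and pays the second-highest bid 60 points. Payoff = 80 points − 60 points = 20 points.
Bidding 55 points: the top bid is 60 points (a rival), so Hugo loses. Payoff = 0 points.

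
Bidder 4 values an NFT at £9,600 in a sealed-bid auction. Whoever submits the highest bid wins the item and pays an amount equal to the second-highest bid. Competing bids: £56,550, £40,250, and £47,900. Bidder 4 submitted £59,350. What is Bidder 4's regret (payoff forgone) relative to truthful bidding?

Regret: £46,950.

The highest competing bid is £56,550.
Bidding truthfully at £9,600: the top bid is £56,550 (a rival), so Bidder 4 loses. Payoff = £0.
Bidding £59,350: Bidder 4 has the top bid, wins, and pays the second-highest bid £56,550. Payoff = £9,600 − £56,550 = -£46,950.
Regret = truthful payoff − actual payoff = £0 − -£46,950 = £46,950.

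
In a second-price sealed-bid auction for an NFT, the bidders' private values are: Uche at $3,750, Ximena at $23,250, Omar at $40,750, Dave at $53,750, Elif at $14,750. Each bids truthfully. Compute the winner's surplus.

Bids in descending order: Dave $53,750 > Omar $40,750 > Ximena $23,250 > Elif $14,750 > Uche $3,750.
Dave wins with the top bid and pays the second-highest, $40,750.
Surplus = $53,750 − $40,750 = $13,000.

$13,000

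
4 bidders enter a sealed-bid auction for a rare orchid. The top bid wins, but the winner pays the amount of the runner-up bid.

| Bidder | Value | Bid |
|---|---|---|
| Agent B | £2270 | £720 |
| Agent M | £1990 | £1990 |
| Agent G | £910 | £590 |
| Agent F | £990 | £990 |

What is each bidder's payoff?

Sorted high to low: Agent M £1990, then Agent F £990, then Agent B £720, then Agent G £590.
Agent M has the top bid and wins; the price is the second-highest bid, £990.
Agent M's payoff = £1990 − £990 = £1000. All other bidders lose, so their payoff is 0.

Agent B £0, Agent M £1000, Agent G £0, Agent F £0.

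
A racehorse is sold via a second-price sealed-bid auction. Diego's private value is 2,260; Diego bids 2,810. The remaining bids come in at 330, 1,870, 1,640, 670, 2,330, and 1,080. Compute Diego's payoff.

-70

Highest competing bid: 2,330.
Diego's bid 2,810 is the highest overall, so Diego wins and pays the second-highest bid, 2,330.
Payoff = value − price = 2,260 − 2,330 = -70.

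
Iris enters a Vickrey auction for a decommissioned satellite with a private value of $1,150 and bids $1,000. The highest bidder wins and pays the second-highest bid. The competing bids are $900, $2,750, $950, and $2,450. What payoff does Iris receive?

Iris's payoff: $0.

Highest competing bid: $2,750.
Iris's bid $1,000 is not the highest, so Iris loses, pays nothing, and earns zero payoff.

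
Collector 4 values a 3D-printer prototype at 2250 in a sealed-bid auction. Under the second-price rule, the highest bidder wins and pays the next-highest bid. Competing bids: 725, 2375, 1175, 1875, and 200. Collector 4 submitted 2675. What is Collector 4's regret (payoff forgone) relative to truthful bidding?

Regret: 125.

The highest competing bid is 2375.
Bidding truthfully at 2250: the top bid is 2375 (a rival), so Collector 4 loses. Payoff = 0.
Bidding 2675: Collector 4 has the top bid, wins, and pays the second-highest bid 2375. Payoff = 2250 − 2375 = -125.
Regret = truthful payoff − actual payoff = 0 − -125 = 125.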